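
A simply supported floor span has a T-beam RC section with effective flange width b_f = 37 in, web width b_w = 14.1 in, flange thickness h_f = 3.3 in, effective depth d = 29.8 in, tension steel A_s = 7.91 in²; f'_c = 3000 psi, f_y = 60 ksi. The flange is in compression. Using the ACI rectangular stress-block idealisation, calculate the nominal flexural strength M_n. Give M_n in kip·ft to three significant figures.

Tension: T = A_s f_y = 7.91 × 60 = 474.6 kips.
Try a within the flange: a = T/(0.85 f'_c b_f) = 474.6/(0.85 × 3 × 37) = 5.030 in.
a = 5.030 > h_f = 3.3 in: the block extends into the web. Split into flange-overhang and web parts.
C_f = 0.85 f'_c (b_f − b_w) h_f = 0.85 × 3 × (37 − 14.1) × 3.3 = 192.7 kips.
Remaining web compression depth: a_w = (T − C_f)/(0.85 f'_c b_w) = (474.6 − 192.7)/(0.85 × 3 × 14.1) = 7.840 in.
M_n = C_f(d − h_f/2) + (T − C_f)(d − a_w/2) = 192.7 × (29.8 − 1.65) + 281.9 × (29.8 − 3.92) = 5424.5 + 7295.6 = 12720.1 kip·in.
M_n = 12720.1/12 = 1060.01 kip·ft.

M_n ≈ 1060 kip·ft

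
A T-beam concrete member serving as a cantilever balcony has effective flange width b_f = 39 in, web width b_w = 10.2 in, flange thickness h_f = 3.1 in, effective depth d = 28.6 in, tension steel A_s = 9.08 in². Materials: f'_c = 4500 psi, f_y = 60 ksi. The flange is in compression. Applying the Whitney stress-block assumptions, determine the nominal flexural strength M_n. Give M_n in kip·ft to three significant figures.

Tension: T = A_s f_y = 9.08 × 60 = 544.8 kips.
Try a within the flange: a = T/(0.85 f'_c b_f) = 544.8/(0.85 × 4.5 × 39) = 3.652 in.
a = 3.652 > h_f = 3.1 in: the block extends into the web. Split into flange-overhang and web parts.
C_f = 0.85 f'_c (b_f − b_w) h_f = 0.85 × 4.5 × (39 − 10.2) × 3.1 = 341.5 kips.
Remaining web compression depth: a_w = (T − C_f)/(0.85 f'_c b_w) = (544.8 − 341.5)/(0.85 × 4.5 × 10.2) = 5.211 in.
M_n = C_f(d − h_f/2) + (T − C_f)(d − a_w/2) = 341.5 × (28.6 − 1.55) + 203.3 × (28.6 − 2.6055) = 9237.6 + 5284.7 = 14522.3 kip·in.
M_n = 14522.3/12 = 1210.19 kip·ft.

M_n ≈ 1210 kip·ft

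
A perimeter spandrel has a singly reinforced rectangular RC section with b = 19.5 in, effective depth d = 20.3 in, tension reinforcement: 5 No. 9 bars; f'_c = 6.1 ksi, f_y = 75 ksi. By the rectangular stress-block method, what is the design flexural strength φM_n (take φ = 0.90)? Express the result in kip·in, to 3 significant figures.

A_s = 5 × 1 = 5 in².
T = A_s f_y = 5 × 75 = 375 kips.
a = T/(0.85 f'_c b) = 375/(0.85 × 6.1 × 19.5) = 3.709 in.
M_n = T(d − a/2) = 375 × (20.3 − 1.8545) = 6917.1 kip·in.
φM_n = 0.90 × 6917.1 = 6225.4 kip·in.

φM_n ≈ 6230 kip·in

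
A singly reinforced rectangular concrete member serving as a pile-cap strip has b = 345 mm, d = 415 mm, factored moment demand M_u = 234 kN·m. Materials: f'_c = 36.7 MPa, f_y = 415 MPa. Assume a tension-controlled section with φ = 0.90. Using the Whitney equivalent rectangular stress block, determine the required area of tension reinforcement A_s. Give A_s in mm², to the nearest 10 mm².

A_s ≈ 1630 mm²

M_n = M_u/φ = 234/0.90 = 260 kN·m.
With M_n = 0.85 f'_c a b (d − a/2), solve the quadratic for a:
a = d − √(d² − 2M_n/(0.85 f'_c b)) = 415 − √(415² − 2 × 260×10⁶/(0.85 × 36.7 × 345)) = 62.99 mm.
A_s = 0.85 f'_c a b / f_y = 0.85 × 36.7 × 62.99 × 345 / 415 = 1633.5 mm².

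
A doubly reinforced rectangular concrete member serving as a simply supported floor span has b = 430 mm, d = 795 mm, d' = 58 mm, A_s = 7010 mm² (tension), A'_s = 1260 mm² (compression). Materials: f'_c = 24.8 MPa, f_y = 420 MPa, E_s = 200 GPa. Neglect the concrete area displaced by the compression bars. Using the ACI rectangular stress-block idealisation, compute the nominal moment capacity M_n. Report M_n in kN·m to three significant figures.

Assume both tension and compression steel yield.
Net tension couple steel: A_s − A'_s = 5750 mm².
a = (A_s − A'_s) f_y / (0.85 f'_c b) = 2415000/(0.85 × 24.8 × 430) = 266.43 mm.
c = a/β₁ = 266.43/0.85 = 313.45 mm; ε'_s = 0.003(c − d')/c = 0.0024 ≥ f_y/E_s = 0.0021, so compression steel does yield.
M_n = (A_s − A'_s) f_y (d − a/2) + A'_s f_y (d − d') = [2415000 × (795 − 133.215) + 529200 × (795 − 58)] × 10⁻⁶ = 1598.21 + 390.02 = 1988.23 kN·m.

M_n ≈ 1990 kN·m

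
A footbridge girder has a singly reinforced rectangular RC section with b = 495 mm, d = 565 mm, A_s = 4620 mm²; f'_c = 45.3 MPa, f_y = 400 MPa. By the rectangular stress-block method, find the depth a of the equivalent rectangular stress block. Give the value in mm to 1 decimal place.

a ≈ 97.0 mm

T = A_s f_y = 4620 × 400 = 1848000 N = 1848 kN.
Setting C = 0.85 f'_c a b equal to T: a = 1848000/(0.85 × 45.3 × 495) = 97.0 mm.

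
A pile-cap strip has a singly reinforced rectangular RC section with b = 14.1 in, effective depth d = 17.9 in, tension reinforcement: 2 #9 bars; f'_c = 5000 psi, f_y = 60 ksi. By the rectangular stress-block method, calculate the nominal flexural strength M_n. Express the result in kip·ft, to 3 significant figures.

A_s = 2 × 1 = 2 in².
T = A_s f_y = 2 × 60 = 120 kips.
a = T/(0.85 f'_c b) = 120/(0.85 × 5 × 14.1) = 2.003 in.
M_n = T(d − a/2) = 120 × (17.9 − 1.0015) = 2027.8 kip·in = 2027.8/12 = 168.98 kip·ft.

M_n ≈ 169 kip·ft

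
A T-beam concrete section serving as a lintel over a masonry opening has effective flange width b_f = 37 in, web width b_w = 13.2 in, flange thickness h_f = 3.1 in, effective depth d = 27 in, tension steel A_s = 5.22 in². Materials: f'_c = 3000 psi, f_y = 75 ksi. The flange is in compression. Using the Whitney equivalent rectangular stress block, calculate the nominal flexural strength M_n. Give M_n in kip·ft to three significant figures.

Tension: T = A_s f_y = 5.22 × 75 = 391.5 kips.
Try a within the flange: a = T/(0.85 f'_c b_f) = 391.5/(0.85 × 3 × 37) = 4.149 in.
a = 4.149 > h_f = 3.1 in: the block extends into the web. Split into flange-overhang and web parts.
C_f = 0.85 f'_c (b_f − b_w) h_f = 0.85 × 3 × (37 − 13.2) × 3.1 = 188.1 kips.
Remaining web compression depth: a_w = (T − C_f)/(0.85 f'_c b_w) = (391.5 − 188.1)/(0.85 × 3 × 13.2) = 6.043 in.
M_n = C_f(d − h_f/2) + (T − C_f)(d − a_w/2) = 188.1 × (27 − 1.55) + 203.4 × (27 − 3.0215) = 4787.1 + 4877.2 = 9664.3 kip·in.
M_n = 9664.3/12 = 805.36 kip·ft.

M_n ≈ 805 kip·ft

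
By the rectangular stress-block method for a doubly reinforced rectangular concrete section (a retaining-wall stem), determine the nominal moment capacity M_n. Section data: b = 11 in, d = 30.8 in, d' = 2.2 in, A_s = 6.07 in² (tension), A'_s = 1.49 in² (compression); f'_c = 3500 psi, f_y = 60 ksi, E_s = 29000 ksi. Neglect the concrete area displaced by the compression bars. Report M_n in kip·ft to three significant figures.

M_n ≈ 822 kip·ft

Assume both steels yield.
a = (A_s − A'_s) f_y/(0.85 f'_c b) = (6.07 − 1.49) × 60/(0.85 × 3.5 × 11) = 8.397 in.
c = a/β₁ = 8.397/0.85 = 9.879 in; ε'_s = 0.003(c − d')/c = 0.0023 ≥ ε_y = 0.0021, so the compression steel yields.
M_n = (A_s − A'_s) f_y (d − a/2) + A'_s f_y (d − d') = 274.8 × (30.8 − 4.1985) + 89.4 × (30.8 − 2.2) = 7310.1 + 2556.8 = 9866.9 kip·in = 9866.9/12 = 822.24 kip·ft.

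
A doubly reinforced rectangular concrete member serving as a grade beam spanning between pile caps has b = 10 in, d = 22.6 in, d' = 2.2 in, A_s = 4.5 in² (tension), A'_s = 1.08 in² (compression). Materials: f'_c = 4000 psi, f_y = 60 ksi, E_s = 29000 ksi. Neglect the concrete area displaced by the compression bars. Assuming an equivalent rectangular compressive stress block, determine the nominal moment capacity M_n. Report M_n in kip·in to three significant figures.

M_n ≈ 5340 kip·in

Assume both steels yield.
a = (A_s − A'_s) f_y/(0.85 f'_c b) = (4.5 − 1.08) × 60/(0.85 × 4 × 10) = 6.035 in.
c = a/β₁ = 6.035/0.85 = 7.100 in; ε'_s = 0.003(c − d')/c = 0.0021 ≥ ε_y = 0.0021, so the compression steel yields.
M_n = (A_s − A'_s) f_y (d − a/2) + A'_s f_y (d − d') = 205.2 × (22.6 − 3.0175) + 64.8 × (22.6 − 2.2) = 4018.3 + 1321.9 = 5340.2 kip·in.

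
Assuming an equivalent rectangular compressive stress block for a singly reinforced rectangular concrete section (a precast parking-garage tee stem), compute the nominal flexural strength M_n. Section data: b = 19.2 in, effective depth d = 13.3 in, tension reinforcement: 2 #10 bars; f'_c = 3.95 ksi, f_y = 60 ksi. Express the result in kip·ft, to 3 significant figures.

A_s = 2 × 1.27 = 2.54 in².
T = A_s f_y = 2.54 × 60 = 152.4 kips.
a = T/(0.85 f'_c b) = 152.4/(0.85 × 3.95 × 19.2) = 2.364 in.
M_n = T(d − a/2) = 152.4 × (13.3 − 1.182) = 1846.8 kip·in = 1846.8/12 = 153.90 kip·ft.

M_n ≈ 154 kip·ft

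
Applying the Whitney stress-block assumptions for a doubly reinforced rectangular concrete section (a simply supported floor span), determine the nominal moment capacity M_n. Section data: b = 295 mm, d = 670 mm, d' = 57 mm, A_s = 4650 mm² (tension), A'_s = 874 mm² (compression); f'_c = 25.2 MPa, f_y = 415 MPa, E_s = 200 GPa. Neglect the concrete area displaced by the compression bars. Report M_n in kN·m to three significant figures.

M_n ≈ 1080 kN·m

Assume both tension and compression steel yield.
Net tension couple steel: A_s − A'_s = 3776 mm².
a = (A_s − A'_s) f_y / (0.85 f'_c b) = 1567040/(0.85 × 25.2 × 295) = 247.99 mm.
c = a/β₁ = 247.99/0.85 = 291.75 mm; ε'_s = 0.003(c − d')/c = 0.0024 ≥ f_y/E_s = 0.0021, so compression steel does yield.
M_n = (A_s − A'_s) f_y (d − a/2) + A'_s f_y (d − d') = [1567040 × (670 − 123.995) + 362710 × (670 − 57)] × 10⁻⁶ = 855.61 + 222.34 = 1077.95 kN·m.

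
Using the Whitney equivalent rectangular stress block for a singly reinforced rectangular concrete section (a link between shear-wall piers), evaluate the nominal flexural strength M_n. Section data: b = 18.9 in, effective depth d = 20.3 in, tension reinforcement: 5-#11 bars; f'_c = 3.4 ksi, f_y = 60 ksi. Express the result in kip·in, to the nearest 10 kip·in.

A_s = 5 × 1.56 = 7.8 in².
T = A_s f_y = 7.8 × 60 = 468 kips.
a = T/(0.85 f'_c b) = 468/(0.85 × 3.4 × 18.9) = 8.568 in.
M_n = T(d − a/2) = 468 × (20.3 − 4.284) = 7495.5 kip·in.

M_n ≈ 7500 kip·in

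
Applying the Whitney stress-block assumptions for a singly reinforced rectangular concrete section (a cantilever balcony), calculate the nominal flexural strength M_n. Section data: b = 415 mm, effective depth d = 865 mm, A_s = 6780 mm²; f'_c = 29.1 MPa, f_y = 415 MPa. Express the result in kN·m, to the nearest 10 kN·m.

M_n ≈ 2050 kN·m

T = A_s f_y = 6780 × 415 = 2813700 N = 2813.7 kN.
From C = T: a = T/(0.85 f'_c b) = 2813700/(0.85 × 29.1 × 415) = 274.11 mm.
M_n = T(d − a/2) = 2813.7 kN × (865 − 137.055) mm = 2048.22 kN·m.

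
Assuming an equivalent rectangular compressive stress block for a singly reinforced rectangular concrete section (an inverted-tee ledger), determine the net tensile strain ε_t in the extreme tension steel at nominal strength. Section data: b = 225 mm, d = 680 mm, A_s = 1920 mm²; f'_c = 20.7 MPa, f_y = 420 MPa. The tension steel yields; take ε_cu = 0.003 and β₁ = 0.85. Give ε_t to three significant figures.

ε_t ≈ 0.00551

a = A_s f_y/(0.85 f'_c b) = 203.69 mm.
β₁ = 0.85, so c = a/β₁ = 203.69/0.85 = 239.64 mm.
From the linear strain diagram with ε_cu = 0.003: ε_t = 0.003 (d − c)/c = 0.003 × (680 − 239.64)/239.64 = 0.00551.
Since ε_t ≥ 0.005, the section is tension-controlled.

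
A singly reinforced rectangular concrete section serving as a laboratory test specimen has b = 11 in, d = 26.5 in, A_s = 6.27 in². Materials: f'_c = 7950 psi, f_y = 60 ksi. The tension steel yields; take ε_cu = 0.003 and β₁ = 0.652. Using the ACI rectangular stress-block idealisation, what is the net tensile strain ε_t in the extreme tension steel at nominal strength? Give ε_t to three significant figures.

ε_t ≈ 0.00724

a = A_s f_y/(0.85 f'_c b) = 5.061 in.
β₁ = 0.652, so c = a/β₁ = 5.061/0.652 = 7.762 in.
From the linear strain diagram with ε_cu = 0.003: ε_t = 0.003 (d − c)/c = 0.003 × (26.5 − 7.762)/7.762 = 0.00724.
Since ε_t ≥ 0.005, the section is tension-controlled.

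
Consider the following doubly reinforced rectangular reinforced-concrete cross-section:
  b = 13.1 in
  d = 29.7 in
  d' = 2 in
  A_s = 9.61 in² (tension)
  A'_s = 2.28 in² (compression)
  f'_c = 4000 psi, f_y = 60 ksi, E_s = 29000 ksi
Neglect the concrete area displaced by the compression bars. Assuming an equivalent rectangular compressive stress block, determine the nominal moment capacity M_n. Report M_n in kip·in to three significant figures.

M_n ≈ 14700 kip·in

Assume both steels yield.
a = (A_s − A'_s) f_y/(0.85 f'_c b) = (9.61 − 2.28) × 60/(0.85 × 4 × 13.1) = 9.874 in.
c = a/β₁ = 9.874/0.85 = 11.616 in; ε'_s = 0.003(c − d')/c = 0.0025 ≥ ε_y = 0.0021, so the compression steel yields.
M_n = (A_s − A'_s) f_y (d − a/2) + A'_s f_y (d − d') = 439.8 × (29.7 − 4.937) + 136.8 × (29.7 − 2) = 10890.8 + 3789.4 = 14680.2 kip·in.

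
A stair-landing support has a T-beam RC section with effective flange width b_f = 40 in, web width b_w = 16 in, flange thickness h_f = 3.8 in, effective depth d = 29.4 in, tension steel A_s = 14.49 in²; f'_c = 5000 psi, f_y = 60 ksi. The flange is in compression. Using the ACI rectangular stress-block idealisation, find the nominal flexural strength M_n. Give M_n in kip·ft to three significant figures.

M_n ≈ 1930 kip·ft

Tension: T = A_s f_y = 14.49 × 60 = 869.4 kips.
Try a within the flange: a = T/(0.85 f'_c b_f) = 869.4/(0.85 × 5 × 40) = 5.114 in.
a = 5.114 > h_f = 3.8 in: the block extends into the web. Split into flange-overhang and web parts.
C_f = 0.85 f'_c (b_f − b_w) h_f = 0.85 × 5 × (40 − 16) × 3.8 = 387.6 kips.
Remaining web compression depth: a_w = (T − C_f)/(0.85 f'_c b_w) = (869.4 − 387.6)/(0.85 × 5 × 16) = 7.085 in.
M_n = C_f(d − h_f/2) + (T − C_f)(d − a_w/2) = 387.6 × (29.4 − 1.9) + 481.8 × (29.4 − 3.5425) = 10659.0 + 12458.1 = 23117.1 kip·in.
M_n = 23117.1/12 = 1926.43 kip·ft.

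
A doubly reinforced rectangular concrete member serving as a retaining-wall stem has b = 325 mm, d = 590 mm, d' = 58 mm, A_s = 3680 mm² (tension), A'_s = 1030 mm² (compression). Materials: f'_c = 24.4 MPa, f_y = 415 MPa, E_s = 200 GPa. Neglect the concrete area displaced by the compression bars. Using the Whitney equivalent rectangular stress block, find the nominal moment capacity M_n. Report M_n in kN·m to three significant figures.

M_n ≈ 787 kN·m

Assume both tension and compression steel yield.
Net tension couple steel: A_s − A'_s = 2650 mm².
a = (A_s − A'_s) f_y / (0.85 f'_c b) = 1099750/(0.85 × 24.4 × 325) = 163.16 mm.
c = a/β₁ = 163.16/0.85 = 191.95 mm; ε'_s = 0.003(c − d')/c = 0.0021 ≥ f_y/E_s = 0.0021, so compression steel does yield.
M_n = (A_s − A'_s) f_y (d − a/2) + A'_s f_y (d − d') = [1099750 × (590 − 81.58) + 427450 × (590 − 58)] × 10⁻⁶ = 559.13 + 227.40 = 786.53 kN·m.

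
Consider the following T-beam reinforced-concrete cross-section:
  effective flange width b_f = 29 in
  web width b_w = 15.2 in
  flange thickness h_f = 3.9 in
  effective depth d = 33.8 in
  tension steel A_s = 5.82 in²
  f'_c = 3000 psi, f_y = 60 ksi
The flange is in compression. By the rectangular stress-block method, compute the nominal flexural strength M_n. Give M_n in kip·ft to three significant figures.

Tension: T = A_s f_y = 5.82 × 60 = 349.2 kips.
Try a within the flange: a = T/(0.85 f'_c b_f) = 349.2/(0.85 × 3 × 29) = 4.722 in.
a = 4.722 > h_f = 3.9 in: the block extends into the web. Split into flange-overhang and web parts.
C_f = 0.85 f'_c (b_f − b_w) h_f = 0.85 × 3 × (29 − 15.2) × 3.9 = 137.2 kips.
Remaining web compression depth: a_w = (T − C_f)/(0.85 f'_c b_w) = (349.2 − 137.2)/(0.85 × 3 × 15.2) = 5.470 in.
M_n = C_f(d − h_f/2) + (T − C_f)(d − a_w/2) = 137.2 × (33.8 − 1.95) + 212 × (33.8 − 2.735) = 4369.8 + 6585.8 = 10955.6 kip·in.
M_n = 10955.6/12 = 912.97 kip·ft.

M_n ≈ 913 kip·ft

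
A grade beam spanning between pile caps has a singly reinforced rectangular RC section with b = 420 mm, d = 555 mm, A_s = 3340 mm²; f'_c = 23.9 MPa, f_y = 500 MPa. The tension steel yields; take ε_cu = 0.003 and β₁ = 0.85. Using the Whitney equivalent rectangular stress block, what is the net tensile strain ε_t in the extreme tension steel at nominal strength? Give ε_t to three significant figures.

a = A_s f_y/(0.85 f'_c b) = 195.73 mm.
β₁ = 0.85, so c = a/β₁ = 195.73/0.85 = 230.27 mm.
From the linear strain diagram with ε_cu = 0.003: ε_t = 0.003 (d − c)/c = 0.003 × (555 − 230.27)/230.27 = 0.00423.
ε_t is between 0.004 and 0.005 — transition zone.

ε_t ≈ 0.00423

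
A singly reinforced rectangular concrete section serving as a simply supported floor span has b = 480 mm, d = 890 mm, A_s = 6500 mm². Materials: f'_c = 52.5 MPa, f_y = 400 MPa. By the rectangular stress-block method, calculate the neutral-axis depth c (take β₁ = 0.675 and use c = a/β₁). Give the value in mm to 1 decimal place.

T = A_s f_y = 6500 × 400 = 2600000 N = 2600 kN.
Setting C = 0.85 f'_c a b equal to T: a = 2600000/(0.85 × 52.5 × 480) = 121.382 mm.
With β₁ = 0.675, c = a/β₁ = 121.382/0.675 = 179.8 mm.

c ≈ 179.8 mm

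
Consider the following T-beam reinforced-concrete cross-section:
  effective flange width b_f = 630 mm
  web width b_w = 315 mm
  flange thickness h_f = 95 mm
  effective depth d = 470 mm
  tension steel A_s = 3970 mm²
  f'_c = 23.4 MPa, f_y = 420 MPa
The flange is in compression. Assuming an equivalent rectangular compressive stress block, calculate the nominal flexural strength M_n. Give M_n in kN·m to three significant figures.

Tension: T = A_s f_y = 3970 × 420 = 1667400 N.
Try a within the flange: a = T/(0.85 f'_c b_f) = 1667400/(0.85 × 23.4 × 630) = 133.07 mm.
a = 133.07 > h_f = 95 mm: the block extends into the web. Split into flange-overhang and web parts.
C_f = 0.85 f'_c (b_f − b_w) h_f = 0.85 × 23.4 × (630 − 315) × 95 = 595208 N.
Remaining web compression depth: a_w = (T − C_f)/(0.85 f'_c b_w) = (1667400 − 595208)/(0.85 × 23.4 × 315) = 171.13 mm.
M_n = C_f(d − h_f/2) + (T − C_f)(d − a_w/2) = 595208 × (470 − 47.5) + 1072192 × (470 − 85.565) = 251.48 + 412.19 = 663.67 × 10⁶ N·mm.
M_n = 663.67 kN·m.

M_n ≈ 664 kN·m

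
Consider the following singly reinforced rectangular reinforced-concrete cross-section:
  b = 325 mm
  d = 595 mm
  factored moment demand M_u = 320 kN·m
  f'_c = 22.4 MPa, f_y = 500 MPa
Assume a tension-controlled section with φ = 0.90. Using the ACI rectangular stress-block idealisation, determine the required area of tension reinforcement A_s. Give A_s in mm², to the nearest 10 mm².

A_s ≈ 1310 mm²

M_n = M_u/φ = 320/0.90 = 355.556 kN·m.
With M_n = 0.85 f'_c a b (d − a/2), solve the quadratic for a:
a = d − √(d² − 2M_n/(0.85 f'_c b)) = 595 − √(595² − 2 × 355.556×10⁶/(0.85 × 22.4 × 325)) = 106.01 mm.
A_s = 0.85 f'_c a b / f_y = 0.85 × 22.4 × 106.01 × 325 / 500 = 1312.0 mm².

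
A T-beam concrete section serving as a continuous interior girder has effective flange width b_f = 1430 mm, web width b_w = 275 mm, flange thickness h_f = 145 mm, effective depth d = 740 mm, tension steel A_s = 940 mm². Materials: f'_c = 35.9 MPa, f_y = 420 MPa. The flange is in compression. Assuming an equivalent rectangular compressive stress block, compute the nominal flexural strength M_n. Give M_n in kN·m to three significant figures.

M_n ≈ 290 kN·m

Tension: T = A_s f_y = 940 × 420 = 394800 N.
Try a within the flange: a = T/(0.85 f'_c b_f) = 394800/(0.85 × 35.9 × 1430) = 9.05 mm.
Since a = 9.05 ≤ h_f = 145 mm, the stress block lies entirely in the flange; analyse as a rectangular beam of width b_f.
M_n = T(d − a/2) = 394800 × (740 − 4.525) = 290.37 × 10⁶ N·mm.
M_n = 290.37 kN·m.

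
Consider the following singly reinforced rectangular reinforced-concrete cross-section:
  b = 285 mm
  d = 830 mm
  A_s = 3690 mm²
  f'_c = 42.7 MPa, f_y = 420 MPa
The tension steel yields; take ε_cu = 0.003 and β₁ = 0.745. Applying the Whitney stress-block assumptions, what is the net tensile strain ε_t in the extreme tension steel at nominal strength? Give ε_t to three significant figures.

a = A_s f_y/(0.85 f'_c b) = 149.82 mm.
β₁ = 0.745, so c = a/β₁ = 149.82/0.745 = 201.10 mm.
From the linear strain diagram with ε_cu = 0.003: ε_t = 0.003 (d − c)/c = 0.003 × (830 − 201.10)/201.10 = 0.00938.
Since ε_t ≥ 0.005, the section is tension-controlled.

ε_t ≈ 0.00938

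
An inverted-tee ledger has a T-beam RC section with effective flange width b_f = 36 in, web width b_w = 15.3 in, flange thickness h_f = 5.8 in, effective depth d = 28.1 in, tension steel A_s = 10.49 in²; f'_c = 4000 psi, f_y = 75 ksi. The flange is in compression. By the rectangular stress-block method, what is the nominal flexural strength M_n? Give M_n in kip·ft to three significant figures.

M_n ≈ 1630 kip·ft

Tension: T = A_s f_y = 10.49 × 75 = 786.75 kips.
Try a within the flange: a = T/(0.85 f'_c b_f) = 786.75/(0.85 × 4 × 36) = 6.428 in.
a = 6.428 > h_f = 5.8 in: the block extends into the web. Split into flange-overhang and web parts.
C_f = 0.85 f'_c (b_f − b_w) h_f = 0.85 × 4 × (36 − 15.3) × 5.8 = 408.2 kips.
Remaining web compression depth: a_w = (T − C_f)/(0.85 f'_c b_w) = (786.75 − 408.2)/(0.85 × 4 × 15.3) = 7.277 in.
M_n = C_f(d − h_f/2) + (T − C_f)(d − a_w/2) = 408.2 × (28.1 − 2.9) + 378.55 × (28.1 − 3.6385) = 10286.6 + 9259.9 = 19546.5 kip·in.
M_n = 19546.5/12 = 1628.88 kip·ft.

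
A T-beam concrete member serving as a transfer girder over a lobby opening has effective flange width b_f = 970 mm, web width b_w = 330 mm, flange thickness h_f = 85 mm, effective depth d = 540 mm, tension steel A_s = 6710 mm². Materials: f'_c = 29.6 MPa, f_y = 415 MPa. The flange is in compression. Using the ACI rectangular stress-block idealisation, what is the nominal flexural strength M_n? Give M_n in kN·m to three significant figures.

M_n ≈ 1320 kN·m

Tension: T = A_s f_y = 6710 × 415 = 2784650 N.
Try a within the flange: a = T/(0.85 f'_c b_f) = 2784650/(0.85 × 29.6 × 970) = 114.10 mm.
a = 114.10 > h_f = 85 mm: the block extends into the web. Split into flange-overhang and web parts.
C_f = 0.85 f'_c (b_f − b_w) h_f = 0.85 × 29.6 × (970 − 330) × 85 = 1368704 N.
Remaining web compression depth: a_w = (T − C_f)/(0.85 f'_c b_w) = (2784650 − 1368704)/(0.85 × 29.6 × 330) = 170.54 mm.
M_n = C_f(d − h_f/2) + (T − C_f)(d − a_w/2) = 1368704 × (540 − 42.5) + 1415946 × (540 − 85.27) = 680.93 + 643.87 = 1324.80 × 10⁶ N·mm.
M_n = 1324.80 kN·m.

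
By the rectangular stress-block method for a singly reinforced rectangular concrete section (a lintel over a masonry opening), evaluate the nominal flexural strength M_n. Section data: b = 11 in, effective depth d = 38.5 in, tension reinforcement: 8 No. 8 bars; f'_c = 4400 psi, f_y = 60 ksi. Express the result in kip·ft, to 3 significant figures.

M_n ≈ 1070 kip·ft

A_s = 8 × 0.79 = 6.32 in².
T = A_s f_y = 6.32 × 60 = 379.2 kips.
a = T/(0.85 f'_c b) = 379.2/(0.85 × 4.4 × 11) = 9.217 in.
M_n = T(d − a/2) = 379.2 × (38.5 − 4.6085) = 12851.7 kip·in = 12851.7/12 = 1070.98 kip·ft.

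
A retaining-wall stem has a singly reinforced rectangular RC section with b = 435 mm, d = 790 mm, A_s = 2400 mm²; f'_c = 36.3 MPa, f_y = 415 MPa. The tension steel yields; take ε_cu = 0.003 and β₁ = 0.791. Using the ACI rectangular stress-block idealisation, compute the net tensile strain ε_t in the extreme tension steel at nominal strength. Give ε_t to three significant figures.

ε_t ≈ 0.0223

a = A_s f_y/(0.85 f'_c b) = 74.21 mm.
β₁ = 0.791, so c = a/β₁ = 74.21/0.791 = 93.82 mm.
From the linear strain diagram with ε_cu = 0.003: ε_t = 0.003 (d − c)/c = 0.003 × (790 − 93.82)/93.82 = 0.0223.
Since ε_t ≥ 0.005, the section is tension-controlled.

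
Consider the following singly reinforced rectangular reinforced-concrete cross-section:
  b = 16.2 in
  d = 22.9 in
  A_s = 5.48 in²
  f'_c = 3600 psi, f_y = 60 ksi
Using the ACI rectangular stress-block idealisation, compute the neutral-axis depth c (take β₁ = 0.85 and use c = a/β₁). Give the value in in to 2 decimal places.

c ≈ 7.80 in

T = A_s f_y = 5.48 × 60 = 328.8 kips.
a = T/(0.85 f'_c b) = 328.8/(0.85 × 3.6 × 16.2) = 6.6328 in.
With β₁ = 0.85, c = a/β₁ = 6.6328/0.85 = 7.80 in.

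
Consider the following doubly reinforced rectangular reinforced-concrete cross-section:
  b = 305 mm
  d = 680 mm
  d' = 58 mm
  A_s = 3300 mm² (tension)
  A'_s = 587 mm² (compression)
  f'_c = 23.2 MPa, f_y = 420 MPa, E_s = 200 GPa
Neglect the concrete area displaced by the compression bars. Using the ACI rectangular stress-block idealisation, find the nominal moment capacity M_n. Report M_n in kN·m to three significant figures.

Assume both tension and compression steel yield.
Net tension couple steel: A_s − A'_s = 2713 mm².
a = (A_s − A'_s) f_y / (0.85 f'_c b) = 1139460/(0.85 × 23.2 × 305) = 189.45 mm.
c = a/β₁ = 189.45/0.85 = 222.88 mm; ε'_s = 0.003(c − d')/c = 0.0022 ≥ f_y/E_s = 0.0021, so compression steel does yield.
M_n = (A_s − A'_s) f_y (d − a/2) + A'_s f_y (d − d') = [1139460 × (680 − 94.725) + 246540 × (680 − 58)] × 10⁻⁶ = 666.90 + 153.35 = 820.25 kN·m.

M_n ≈ 820 kN·m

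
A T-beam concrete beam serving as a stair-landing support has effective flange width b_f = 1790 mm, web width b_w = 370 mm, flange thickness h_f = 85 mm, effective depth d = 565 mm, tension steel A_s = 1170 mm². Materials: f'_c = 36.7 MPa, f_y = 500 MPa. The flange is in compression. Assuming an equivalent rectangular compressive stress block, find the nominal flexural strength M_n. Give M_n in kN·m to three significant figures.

M_n ≈ 327 kN·m

Tension: T = A_s f_y = 1170 × 500 = 585000 N.
Try a within the flange: a = T/(0.85 f'_c b_f) = 585000/(0.85 × 36.7 × 1790) = 10.48 mm.
Since a = 10.48 ≤ h_f = 85 mm, the stress block lies entirely in the flange; analyse as a rectangular beam of width b_f.
M_n = T(d − a/2) = 585000 × (565 − 5.24) = 327.46 × 10⁶ N·mm.
M_n = 327.46 kN·m.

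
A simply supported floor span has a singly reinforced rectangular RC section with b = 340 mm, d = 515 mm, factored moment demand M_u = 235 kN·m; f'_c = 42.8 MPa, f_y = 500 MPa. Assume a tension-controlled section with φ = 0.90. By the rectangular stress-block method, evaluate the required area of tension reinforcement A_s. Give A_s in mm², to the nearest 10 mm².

M_n = M_u/φ = 235/0.90 = 261.111 kN·m.
With M_n = 0.85 f'_c a b (d − a/2), solve the quadratic for a:
a = d − √(d² − 2M_n/(0.85 f'_c b)) = 515 − √(515² − 2 × 261.111×10⁶/(0.85 × 42.8 × 340)) = 42.77 mm.
A_s = 0.85 f'_c a b / f_y = 0.85 × 42.8 × 42.77 × 340 / 500 = 1058.1 mm².

A_s ≈ 1060 mm²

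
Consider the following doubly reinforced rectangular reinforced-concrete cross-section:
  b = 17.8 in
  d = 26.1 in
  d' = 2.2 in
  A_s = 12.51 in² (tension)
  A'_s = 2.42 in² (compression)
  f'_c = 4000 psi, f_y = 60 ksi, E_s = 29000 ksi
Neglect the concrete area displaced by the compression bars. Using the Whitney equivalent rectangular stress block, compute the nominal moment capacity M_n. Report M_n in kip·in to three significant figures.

M_n ≈ 16200 kip·in

Assume both steels yield.
a = (A_s − A'_s) f_y/(0.85 f'_c b) = (12.51 − 2.42) × 60/(0.85 × 4 × 17.8) = 10.003 in.
c = a/β₁ = 10.003/0.85 = 11.768 in; ε'_s = 0.003(c − d')/c = 0.0024 ≥ ε_y = 0.0021, so the compression steel yields.
M_n = (A_s − A'_s) f_y (d − a/2) + A'_s f_y (d − d') = 605.4 × (26.1 − 5.0015) + 145.2 × (26.1 − 2.2) = 12773.0 + 3470.3 = 16243.3 kip·in.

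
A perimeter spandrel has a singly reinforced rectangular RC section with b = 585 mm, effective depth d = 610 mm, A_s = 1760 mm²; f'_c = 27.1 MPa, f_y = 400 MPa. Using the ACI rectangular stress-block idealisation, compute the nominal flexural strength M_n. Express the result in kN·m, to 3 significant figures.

M_n ≈ 411 kN·m

T = A_s f_y = 1760 × 400 = 704000 N = 704 kN.
From C = T: a = T/(0.85 f'_c b) = 704000/(0.85 × 27.1 × 585) = 52.24 mm.
M_n = T(d − a/2) = 704 kN × (610 − 26.12) mm = 411.05 kN·m.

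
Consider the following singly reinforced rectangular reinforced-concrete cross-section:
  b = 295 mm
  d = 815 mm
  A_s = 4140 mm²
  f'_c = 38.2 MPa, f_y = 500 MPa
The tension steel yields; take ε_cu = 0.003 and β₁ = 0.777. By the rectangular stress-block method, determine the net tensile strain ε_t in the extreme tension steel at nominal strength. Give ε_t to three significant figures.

a = A_s f_y/(0.85 f'_c b) = 216.11 mm.
β₁ = 0.777, so c = a/β₁ = 216.11/0.777 = 278.13 mm.
From the linear strain diagram with ε_cu = 0.003: ε_t = 0.003 (d − c)/c = 0.003 × (815 − 278.13)/278.13 = 0.00579.
Since ε_t ≥ 0.005, the section is tension-controlled.

ε_t ≈ 0.00579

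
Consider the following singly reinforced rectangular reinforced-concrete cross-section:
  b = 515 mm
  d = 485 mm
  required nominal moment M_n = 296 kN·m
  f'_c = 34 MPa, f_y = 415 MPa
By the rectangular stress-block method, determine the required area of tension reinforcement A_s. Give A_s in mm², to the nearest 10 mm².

With M_n = 0.85 f'_c a b (d − a/2), solve the quadratic for a:
a = d − √(d² − 2M_n/(0.85 f'_c b)) = 485 − √(485² − 2 × 296×10⁶/(0.85 × 34 × 515)) = 42.90 mm.
A_s = 0.85 f'_c a b / f_y = 0.85 × 34 × 42.90 × 515 / 415 = 1538.6 mm².

A_s ≈ 1540 mm²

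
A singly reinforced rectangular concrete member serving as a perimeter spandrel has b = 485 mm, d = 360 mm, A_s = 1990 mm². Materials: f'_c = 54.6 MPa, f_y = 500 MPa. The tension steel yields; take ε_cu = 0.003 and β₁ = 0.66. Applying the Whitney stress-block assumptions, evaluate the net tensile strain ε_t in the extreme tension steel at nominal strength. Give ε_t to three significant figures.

a = A_s f_y/(0.85 f'_c b) = 44.20 mm.
β₁ = 0.66, so c = a/β₁ = 44.20/0.66 = 66.97 mm.
From the linear strain diagram with ε_cu = 0.003: ε_t = 0.003 (d − c)/c = 0.003 × (360 − 66.97)/66.97 = 0.0131.
Since ε_t ≥ 0.005, the section is tension-controlled.

ε_t ≈ 0.0131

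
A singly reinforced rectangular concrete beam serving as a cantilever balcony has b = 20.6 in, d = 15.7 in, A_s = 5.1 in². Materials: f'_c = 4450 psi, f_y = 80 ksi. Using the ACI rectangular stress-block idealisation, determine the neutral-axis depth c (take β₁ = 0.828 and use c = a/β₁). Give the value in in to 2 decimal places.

c ≈ 6.32 in

T = A_s f_y = 5.1 × 80 = 408 kips.
a = T/(0.85 f'_c b) = 408/(0.85 × 4.45 × 20.6) = 5.2362 in.
With β₁ = 0.828, c = a/β₁ = 5.2362/0.828 = 6.32 in.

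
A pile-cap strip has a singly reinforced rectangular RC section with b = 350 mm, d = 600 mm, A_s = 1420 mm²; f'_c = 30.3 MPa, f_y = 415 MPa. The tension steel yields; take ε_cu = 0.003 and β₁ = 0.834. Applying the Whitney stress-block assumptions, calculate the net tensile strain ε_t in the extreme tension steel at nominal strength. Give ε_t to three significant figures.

ε_t ≈ 0.0200

a = A_s f_y/(0.85 f'_c b) = 65.37 mm.
β₁ = 0.834, so c = a/β₁ = 65.37/0.834 = 78.38 mm.
From the linear strain diagram with ε_cu = 0.003: ε_t = 0.003 (d − c)/c = 0.003 × (600 − 78.38)/78.38 = 0.0200.
Since ε_t ≥ 0.005, the section is tension-controlled.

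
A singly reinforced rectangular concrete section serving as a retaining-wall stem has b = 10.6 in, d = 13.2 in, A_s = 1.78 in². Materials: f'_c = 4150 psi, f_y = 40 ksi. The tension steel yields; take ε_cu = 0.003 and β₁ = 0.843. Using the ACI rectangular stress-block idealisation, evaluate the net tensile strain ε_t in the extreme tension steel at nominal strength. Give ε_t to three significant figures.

a = A_s f_y/(0.85 f'_c b) = 1.904 in.
β₁ = 0.843, so c = a/β₁ = 1.904/0.843 = 2.259 in.
From the linear strain diagram with ε_cu = 0.003: ε_t = 0.003 (d − c)/c = 0.003 × (13.2 − 2.259)/2.259 = 0.0145.
Since ε_t ≥ 0.005, the section is tension-controlled.

ε_t ≈ 0.0145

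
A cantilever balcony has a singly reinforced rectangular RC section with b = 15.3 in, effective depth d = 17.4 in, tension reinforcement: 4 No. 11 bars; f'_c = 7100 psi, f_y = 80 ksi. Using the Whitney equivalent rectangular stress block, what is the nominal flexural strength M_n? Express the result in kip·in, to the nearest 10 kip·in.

A_s = 4 × 1.56 = 6.24 in².
T = A_s f_y = 6.24 × 80 = 499.2 kips.
a = T/(0.85 f'_c b) = 499.2/(0.85 × 7.1 × 15.3) = 5.406 in.
M_n = T(d − a/2) = 499.2 × (17.4 − 2.703) = 7336.7 kip·in.

M_n ≈ 7340 kip·in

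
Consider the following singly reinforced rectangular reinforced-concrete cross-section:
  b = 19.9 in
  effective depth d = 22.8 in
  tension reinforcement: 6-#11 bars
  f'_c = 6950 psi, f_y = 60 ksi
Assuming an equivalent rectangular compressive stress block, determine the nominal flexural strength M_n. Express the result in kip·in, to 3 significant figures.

A_s = 6 × 1.56 = 9.36 in².
T = A_s f_y = 9.36 × 60 = 561.6 kips.
a = T/(0.85 f'_c b) = 561.6/(0.85 × 6.95 × 19.9) = 4.777 in.
M_n = T(d − a/2) = 561.6 × (22.8 − 2.3885) = 11463.1 kip·in.

M_n ≈ 11500 kip·in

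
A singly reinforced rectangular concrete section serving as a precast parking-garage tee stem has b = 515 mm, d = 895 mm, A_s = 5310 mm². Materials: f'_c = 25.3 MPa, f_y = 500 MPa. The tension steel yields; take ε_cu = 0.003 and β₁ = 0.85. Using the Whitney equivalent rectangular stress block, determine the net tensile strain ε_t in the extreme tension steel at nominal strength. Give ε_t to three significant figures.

ε_t ≈ 0.00652

a = A_s f_y/(0.85 f'_c b) = 239.73 mm.
β₁ = 0.85, so c = a/β₁ = 239.73/0.85 = 282.04 mm.
From the linear strain diagram with ε_cu = 0.003: ε_t = 0.003 (d − c)/c = 0.003 × (895 − 282.04)/282.04 = 0.00652.
Since ε_t ≥ 0.005, the section is tension-controlled.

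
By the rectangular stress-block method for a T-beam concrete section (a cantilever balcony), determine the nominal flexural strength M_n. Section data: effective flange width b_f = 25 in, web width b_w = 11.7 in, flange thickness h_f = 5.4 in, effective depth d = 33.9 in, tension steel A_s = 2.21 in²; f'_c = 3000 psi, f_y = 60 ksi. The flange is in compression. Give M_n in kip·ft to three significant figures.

M_n ≈ 363 kip·ft

Tension: T = A_s f_y = 2.21 × 60 = 132.6 kips.
Try a within the flange: a = T/(0.85 f'_c b_f) = 132.6/(0.85 × 3 × 25) = 2.080 in.
Since a = 2.080 ≤ h_f = 5.4 in, the stress block lies entirely in the flange; analyse as a rectangular beam of width b_f.
M_n = T(d − a/2) = 132.6 × (33.9 − 1.04) = 4357.2 kip·in.
M_n = 4357.2/12 = 363.10 kip·ft.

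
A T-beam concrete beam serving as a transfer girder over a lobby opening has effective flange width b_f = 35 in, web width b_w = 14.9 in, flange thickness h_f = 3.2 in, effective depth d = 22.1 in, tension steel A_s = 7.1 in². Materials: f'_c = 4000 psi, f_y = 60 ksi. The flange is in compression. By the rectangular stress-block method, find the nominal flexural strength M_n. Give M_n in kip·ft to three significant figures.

Tension: T = A_s f_y = 7.1 × 60 = 426 kips.
Try a within the flange: a = T/(0.85 f'_c b_f) = 426/(0.85 × 4 × 35) = 3.580 in.
a = 3.580 > h_f = 3.2 in: the block extends into the web. Split into flange-overhang and web parts.
C_f = 0.85 f'_c (b_f − b_w) h_f = 0.85 × 4 × (35 − 14.9) × 3.2 = 218.7 kips.
Remaining web compression depth: a_w = (T − C_f)/(0.85 f'_c b_w) = (426 − 218.7)/(0.85 × 4 × 14.9) = 4.092 in.
M_n = C_f(d − h_f/2) + (T − C_f)(d − a_w/2) = 218.7 × (22.1 − 1.6) + 207.3 × (22.1 − 2.046) = 4483.4 + 4157.2 = 8640.6 kip·in.
M_n = 8640.6/12 = 720.05 kip·ft.

M_n ≈ 720 kip·ft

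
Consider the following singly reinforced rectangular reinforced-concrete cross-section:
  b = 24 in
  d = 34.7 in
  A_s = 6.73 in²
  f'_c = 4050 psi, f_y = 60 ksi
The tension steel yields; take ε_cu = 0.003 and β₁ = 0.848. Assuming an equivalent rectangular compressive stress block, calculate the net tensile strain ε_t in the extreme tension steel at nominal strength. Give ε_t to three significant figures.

a = A_s f_y/(0.85 f'_c b) = 4.887 in.
β₁ = 0.848, so c = a/β₁ = 4.887/0.848 = 5.763 in.
From the linear strain diagram with ε_cu = 0.003: ε_t = 0.003 (d − c)/c = 0.003 × (34.7 − 5.763)/5.763 = 0.0151.
Since ε_t ≥ 0.005, the section is tension-controlled.

ε_t ≈ 0.0151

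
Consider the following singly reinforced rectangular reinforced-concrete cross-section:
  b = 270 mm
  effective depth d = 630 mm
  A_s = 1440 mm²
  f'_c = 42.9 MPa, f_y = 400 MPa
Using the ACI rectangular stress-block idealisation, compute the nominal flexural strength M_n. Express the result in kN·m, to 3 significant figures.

T = A_s f_y = 1440 × 400 = 576000 N = 576 kN.
From C = T: a = T/(0.85 f'_c b) = 576000/(0.85 × 42.9 × 270) = 58.50 mm.
M_n = T(d − a/2) = 576 kN × (630 − 29.25) mm = 346.03 kN·m.

M_n ≈ 346 kN·m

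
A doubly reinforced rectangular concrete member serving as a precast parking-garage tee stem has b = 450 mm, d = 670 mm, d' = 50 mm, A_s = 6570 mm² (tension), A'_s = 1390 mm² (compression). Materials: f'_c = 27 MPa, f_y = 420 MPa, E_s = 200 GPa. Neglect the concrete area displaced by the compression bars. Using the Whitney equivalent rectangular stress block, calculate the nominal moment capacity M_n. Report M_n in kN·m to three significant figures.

Assume both tension and compression steel yield.
Net tension couple steel: A_s − A'_s = 5180 mm².
a = (A_s − A'_s) f_y / (0.85 f'_c b) = 2175600/(0.85 × 27 × 450) = 210.66 mm.
c = a/β₁ = 210.66/0.85 = 247.84 mm; ε'_s = 0.003(c − d')/c = 0.0024 ≥ f_y/E_s = 0.0021, so compression steel does yield.
M_n = (A_s − A'_s) f_y (d − a/2) + A'_s f_y (d − d') = [2175600 × (670 − 105.33) + 583800 × (670 − 50)] × 10⁻⁶ = 1228.50 + 361.96 = 1590.46 kN·m.

M_n ≈ 1590 kN·m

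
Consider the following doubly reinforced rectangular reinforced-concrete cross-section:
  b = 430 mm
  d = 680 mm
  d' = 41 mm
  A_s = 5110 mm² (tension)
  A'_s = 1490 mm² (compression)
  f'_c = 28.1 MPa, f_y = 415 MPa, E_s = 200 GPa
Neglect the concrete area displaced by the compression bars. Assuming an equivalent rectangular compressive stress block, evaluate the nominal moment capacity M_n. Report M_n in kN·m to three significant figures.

M_n ≈ 1310 kN·m

Assume both tension and compression steel yield.
Net tension couple steel: A_s − A'_s = 3620 mm².
a = (A_s − A'_s) f_y / (0.85 f'_c b) = 1502300/(0.85 × 28.1 × 430) = 146.27 mm.
c = a/β₁ = 146.27/0.849 = 172.29 mm; ε'_s = 0.003(c − d')/c = 0.0023 ≥ f_y/E_s = 0.0021, so compression steel does yield.
M_n = (A_s − A'_s) f_y (d − a/2) + A'_s f_y (d − d') = [1502300 × (680 − 73.135) + 618350 × (680 − 41)] × 10⁻⁶ = 911.69 + 395.13 = 1306.82 kN·m.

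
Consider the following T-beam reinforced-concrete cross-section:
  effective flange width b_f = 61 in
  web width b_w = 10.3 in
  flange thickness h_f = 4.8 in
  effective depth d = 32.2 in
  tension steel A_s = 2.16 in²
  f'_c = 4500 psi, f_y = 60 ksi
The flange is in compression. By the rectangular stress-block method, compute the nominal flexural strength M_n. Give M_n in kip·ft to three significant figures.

Tension: T = A_s f_y = 2.16 × 60 = 129.6 kips.
Try a within the flange: a = T/(0.85 f'_c b_f) = 129.6/(0.85 × 4.5 × 61) = 0.555 in.
Since a = 0.555 ≤ h_f = 4.8 in, the stress block lies entirely in the flange; analyse as a rectangular beam of width b_f.
M_n = T(d − a/2) = 129.6 × (32.2 − 0.2775) = 4137.2 kip·in.
M_n = 4137.2/12 = 344.77 kip·ft.

M_n ≈ 345 kip·ft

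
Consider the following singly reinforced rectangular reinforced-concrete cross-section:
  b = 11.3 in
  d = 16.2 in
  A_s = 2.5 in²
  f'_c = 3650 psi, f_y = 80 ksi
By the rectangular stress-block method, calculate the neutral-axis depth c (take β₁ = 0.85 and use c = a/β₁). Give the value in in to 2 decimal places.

T = A_s f_y = 2.5 × 80 = 200 kips.
a = T/(0.85 f'_c b) = 200/(0.85 × 3.65 × 11.3) = 5.7048 in.
With β₁ = 0.85, c = a/β₁ = 5.7048/0.85 = 6.71 in.

c ≈ 6.71 in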